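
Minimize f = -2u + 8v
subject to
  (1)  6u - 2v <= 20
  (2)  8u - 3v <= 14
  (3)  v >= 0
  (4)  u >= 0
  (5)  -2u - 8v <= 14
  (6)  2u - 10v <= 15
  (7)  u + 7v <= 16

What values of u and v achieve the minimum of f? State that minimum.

Extreme points and f = -2u + 8v:
  (7/4, 0) → f = -7/2
  (146/59, 114/59) → f = 620/59
  (0, 0) → f = 0
  (0, 16/7) → f = 128/7

The binding constraints are 8u - 3v = 14 and v = 0.
Solving simultaneously gives u = 7/4, v = 0.

u = 7/4, v = 0, minimum f = -7/2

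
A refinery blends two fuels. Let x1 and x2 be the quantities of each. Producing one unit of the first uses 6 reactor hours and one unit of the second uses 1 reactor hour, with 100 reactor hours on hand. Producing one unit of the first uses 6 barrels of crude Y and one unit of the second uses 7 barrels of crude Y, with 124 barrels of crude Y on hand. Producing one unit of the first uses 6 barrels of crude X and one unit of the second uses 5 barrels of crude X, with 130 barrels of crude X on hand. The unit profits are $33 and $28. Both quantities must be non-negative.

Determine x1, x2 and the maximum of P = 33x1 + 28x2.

x1 = 16, x2 = 4, maximum P = 640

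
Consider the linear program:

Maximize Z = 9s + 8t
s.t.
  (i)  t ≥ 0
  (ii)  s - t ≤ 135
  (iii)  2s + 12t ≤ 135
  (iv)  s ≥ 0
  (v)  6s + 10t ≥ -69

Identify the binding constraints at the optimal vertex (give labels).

Extreme points and Z = 9s + 8t:
  (135/2, 0) → Z = 1215/2
  (0, 0) → Z = 0
  (0, 45/4) → Z = 90

The maximum is at (135/2, 0). Substituting into each constraint, equality holds for (i) and (iii); the remaining constraints have slack.

(i) and (iii)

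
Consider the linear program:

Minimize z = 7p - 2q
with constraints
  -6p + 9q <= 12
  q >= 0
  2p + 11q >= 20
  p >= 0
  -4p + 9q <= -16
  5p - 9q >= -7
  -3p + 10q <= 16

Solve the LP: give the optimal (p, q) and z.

p = 178/31, q = 24/31, minimum z = 1198/31

Feasible corners and z = 7p - 2q:
  (10, 0) → z = 70
  (178/31, 24/31) → z = 1198/31
  (304/13, 112/13) → z = 1904/13
The feasible region is unbounded (it extends along (10, 3), (1, 0)), but z strictly increases along every unbounded feasible direction, so there is no improving ray and the minimum is attained at a vertex.

The binding constraints are 2p + 11q = 20 and -4p + 9q = -16.
Solving simultaneously gives p = 178/31, q = 24/31.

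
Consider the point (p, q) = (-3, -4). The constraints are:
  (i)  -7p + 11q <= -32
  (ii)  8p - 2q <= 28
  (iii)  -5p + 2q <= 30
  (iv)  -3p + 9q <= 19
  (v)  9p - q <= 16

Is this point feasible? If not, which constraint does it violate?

not feasible — violates (i)

Constraint (i): -7p + 11q = -23, which is not ≤ -32. All other constraints are satisfied.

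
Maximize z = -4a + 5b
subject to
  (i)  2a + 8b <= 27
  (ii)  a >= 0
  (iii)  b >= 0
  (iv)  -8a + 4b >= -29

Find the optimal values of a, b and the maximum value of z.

a = 0, b = 27/8, maximum z = 135/8

Corner points and z = -4a + 5b:
  (0, 27/8) → z = 135/8
  (85/18, 79/36) → z = -95/12
  (0, 0) → z = 0
  (29/8, 0) → z = -29/2

At the optimal vertex, 2a + 8b = 27 and a = 0.
Solving simultaneously gives a = 0, b = 27/8.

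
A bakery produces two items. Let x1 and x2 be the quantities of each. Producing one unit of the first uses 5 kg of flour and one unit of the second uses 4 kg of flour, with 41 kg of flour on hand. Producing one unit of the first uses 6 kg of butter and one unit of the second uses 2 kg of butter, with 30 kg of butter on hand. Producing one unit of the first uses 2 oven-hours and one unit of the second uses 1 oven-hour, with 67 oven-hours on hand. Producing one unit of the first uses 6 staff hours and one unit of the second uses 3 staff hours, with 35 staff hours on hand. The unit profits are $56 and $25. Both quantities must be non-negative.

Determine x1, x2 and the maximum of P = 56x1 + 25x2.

Vertices and P = 56x1 + 25x2:
  (0, 0) → P = 0
  (0, 41/4) → P = 1025/4
  (5, 0) → P = 280
  (17/9, 71/9) → P = 303
  (10/3, 5) → P = 935/3

The binding constraints are 6x1 + 2x2 = 30 and 6x1 + 3x2 = 35.
Solving simultaneously gives x1 = 10/3, x2 = 5.

x1 = 10/3, x2 = 5, maximum P = 935/3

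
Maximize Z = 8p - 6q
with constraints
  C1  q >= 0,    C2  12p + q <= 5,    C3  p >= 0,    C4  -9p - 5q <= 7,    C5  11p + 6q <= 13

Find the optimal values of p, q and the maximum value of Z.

At the optimal vertex, q = 0 and 12p + q = 5.
Solving simultaneously gives p = 5/12, q = 0.

p = 5/12, q = 0, maximum Z = 10/3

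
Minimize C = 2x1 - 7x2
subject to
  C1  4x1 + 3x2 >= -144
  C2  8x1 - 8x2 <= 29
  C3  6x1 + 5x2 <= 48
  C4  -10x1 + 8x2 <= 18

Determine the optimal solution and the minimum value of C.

Vertices and C = 2x1 - 7x2:
  (-1065/56, -317/14) → C = 3373/28
  (-603/31, -684/31) → C = 3582/31
  (529/88, 105/44) → C = -103/22
  (3, 6) → C = -36

At the optimal vertex, 6x1 + 5x2 = 48 and -10x1 + 8x2 = 18.
Solving simultaneously gives x1 = 3, x2 = 6.

x1 = 3, x2 = 6, minimum C = -36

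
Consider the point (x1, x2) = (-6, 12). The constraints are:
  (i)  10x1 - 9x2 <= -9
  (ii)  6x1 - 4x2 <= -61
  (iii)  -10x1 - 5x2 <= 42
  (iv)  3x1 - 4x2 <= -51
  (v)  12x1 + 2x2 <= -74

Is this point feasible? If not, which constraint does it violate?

not feasible — violates (v)

Constraint (v): 12x1 + 2x2 = -48, which is not ≤ -74. All other constraints are satisfied.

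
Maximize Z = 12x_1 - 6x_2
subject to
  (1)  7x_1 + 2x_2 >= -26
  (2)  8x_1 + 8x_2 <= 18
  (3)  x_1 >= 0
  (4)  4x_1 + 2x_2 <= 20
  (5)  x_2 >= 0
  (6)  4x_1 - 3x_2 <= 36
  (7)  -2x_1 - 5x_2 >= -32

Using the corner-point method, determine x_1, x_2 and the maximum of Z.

x_1 = 9/4, x_2 = 0, maximum Z = 27

Feasible corners and Z = 12x_1 - 6x_2:
  (0, 9/4) → Z = -27/2
  (9/4, 0) → Z = 27
  (0, 0) → Z = 0

The binding constraints are 8x_1 + 8x_2 = 18 and x_2 = 0.
Solving simultaneously gives x_1 = 9/4, x_2 = 0.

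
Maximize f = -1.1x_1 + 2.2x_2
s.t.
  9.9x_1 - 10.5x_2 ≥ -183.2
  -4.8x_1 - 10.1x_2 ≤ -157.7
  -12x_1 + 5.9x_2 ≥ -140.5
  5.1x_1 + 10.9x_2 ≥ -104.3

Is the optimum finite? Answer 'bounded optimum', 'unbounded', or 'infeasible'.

bounded optimum

Vertices and f = -1.1x_1 + 2.2x_2:
  (-19447/15039, 81353/5013) → f = 1116643/30078
  (255613/6759, 119645/2253) → f = 5084827/67590
  (2797/178, 725/89) → f = 1133/1780
The feasible region has finitely many vertices and no improving ray; the maximum is 5084827/67590 at (255613/6759, 119645/2253).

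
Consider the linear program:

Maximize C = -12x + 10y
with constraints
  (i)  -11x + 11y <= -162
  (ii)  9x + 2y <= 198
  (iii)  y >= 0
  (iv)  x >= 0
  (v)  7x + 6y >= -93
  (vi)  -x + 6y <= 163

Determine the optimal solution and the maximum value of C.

x = 162/11, y = 0, maximum C = -1944/11

Extreme points and C = -12x + 10y:
  (2502/121, 720/121) → C = -22824/121
  (162/11, 0) → C = -1944/11
  (22, 0) → C = -264

The optimum lies where -11x + 11y = -162 and y = 0.
Solving simultaneously gives x = 162/11, y = 0.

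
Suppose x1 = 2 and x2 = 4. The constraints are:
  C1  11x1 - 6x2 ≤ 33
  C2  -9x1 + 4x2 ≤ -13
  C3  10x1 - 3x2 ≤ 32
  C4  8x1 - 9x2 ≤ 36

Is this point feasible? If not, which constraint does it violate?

Constraint C2: -9x1 + 4x2 = -2, which is not ≤ -13. All other constraints are satisfied.

not feasible — violates C2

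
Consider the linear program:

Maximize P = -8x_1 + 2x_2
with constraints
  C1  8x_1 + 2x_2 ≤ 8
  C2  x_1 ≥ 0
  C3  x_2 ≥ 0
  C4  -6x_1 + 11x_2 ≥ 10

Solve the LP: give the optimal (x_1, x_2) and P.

Feasible corners and P = -8x_1 + 2x_2:
  (0, 4) → P = 8
  (17/25, 32/25) → P = -72/25
  (0, 10/11) → P = 20/11

x_1 = 0, x_2 = 4, maximum P = 8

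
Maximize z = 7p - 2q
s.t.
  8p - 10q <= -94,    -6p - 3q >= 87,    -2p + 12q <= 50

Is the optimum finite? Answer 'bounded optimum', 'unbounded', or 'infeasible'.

Feasible corners and z = 7p - 2q:
  (-96/7, -11/7) → z = -650/7
  (-199/13, 21/13) → z = -1435/13
The feasible region has finitely many vertices and no improving ray; the maximum is -650/7 at (-96/7, -11/7).

bounded optimum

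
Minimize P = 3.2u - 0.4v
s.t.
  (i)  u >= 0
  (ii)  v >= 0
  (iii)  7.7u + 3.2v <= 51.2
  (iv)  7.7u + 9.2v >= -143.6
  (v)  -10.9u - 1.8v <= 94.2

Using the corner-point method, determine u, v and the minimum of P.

Vertices and P = 3.2u - 0.4v:
  (0, 0) → P = 0
  (0, 16) → P = -32/5
  (512/77, 0) → P = 8192/385

u = 0, v = 16, minimum P = -6.4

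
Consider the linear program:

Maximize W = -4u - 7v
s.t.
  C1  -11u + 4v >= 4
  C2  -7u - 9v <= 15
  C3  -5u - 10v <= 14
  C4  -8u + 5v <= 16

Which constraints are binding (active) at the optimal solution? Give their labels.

Feasible corners and W = -4u - 7v:
  (-48/65, -67/65) → W = 661/65
  (44/23, 144/23) → W = -1184/23
  (-24/25, -23/25) → W = 257/25
  (-219/107, -8/107) → W = 932/107

The maximum is at (-24/25, -23/25). Substituting into each constraint, equality holds for C2 and C3; the remaining constraints have slack.

C2 and C3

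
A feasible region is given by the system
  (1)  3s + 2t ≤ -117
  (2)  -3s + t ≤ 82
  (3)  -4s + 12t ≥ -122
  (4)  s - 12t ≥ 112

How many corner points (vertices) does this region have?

4

Pairwise boundary intersections that survive every other constraint:
  (-290/11, -417/22)
  (-590/19, -453/38)
  (-553/16, -347/16)
  (-1096/35, -418/35)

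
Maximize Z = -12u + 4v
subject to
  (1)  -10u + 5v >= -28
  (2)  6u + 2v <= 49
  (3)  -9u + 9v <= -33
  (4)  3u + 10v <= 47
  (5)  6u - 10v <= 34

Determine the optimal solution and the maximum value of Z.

Corner points and Z = -12u + 4v:
  (29/15, -26/15) → Z = -452/15
  (11/7, -86/35) → Z = -1004/35
  (2/3, -3) → Z = -20

The binding constraints are -9u + 9v = -33 and 6u - 10v = 34.
Solving simultaneously gives u = 2/3, v = -3.

u = 2/3, v = -3, maximum Z = -20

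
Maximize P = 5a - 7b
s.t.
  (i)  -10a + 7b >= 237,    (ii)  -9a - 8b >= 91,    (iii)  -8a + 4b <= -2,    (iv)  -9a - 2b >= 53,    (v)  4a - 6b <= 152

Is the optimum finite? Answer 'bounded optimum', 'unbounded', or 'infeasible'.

infeasible

The boundaries -10a + 7b = 237 and -9a - 8b = 91 meet at (-2533/143, 1223/143), but that point violates -8a + 4b ≤ -2. Every candidate vertex is excluded by some other constraint, so the feasible region is empty.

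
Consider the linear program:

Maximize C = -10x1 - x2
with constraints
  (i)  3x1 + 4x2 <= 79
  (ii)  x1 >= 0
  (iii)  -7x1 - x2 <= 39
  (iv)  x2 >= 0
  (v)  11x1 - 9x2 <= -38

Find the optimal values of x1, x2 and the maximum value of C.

x1 = 0, x2 = 38/9, maximum C = -38/9

The binding constraints are x1 = 0 and 11x1 - 9x2 = -38.
Solving simultaneously gives x1 = 0, x2 = 38/9.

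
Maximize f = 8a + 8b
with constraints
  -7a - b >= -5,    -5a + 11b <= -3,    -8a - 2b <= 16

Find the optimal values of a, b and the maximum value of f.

Vertices and f = 8a + 8b:
  (29/41, 2/41) → f = 248/41
  (13/3, -76/3) → f = -168
  (-85/49, -52/49) → f = -1096/49

a = 29/41, b = 2/41, maximum f = 248/41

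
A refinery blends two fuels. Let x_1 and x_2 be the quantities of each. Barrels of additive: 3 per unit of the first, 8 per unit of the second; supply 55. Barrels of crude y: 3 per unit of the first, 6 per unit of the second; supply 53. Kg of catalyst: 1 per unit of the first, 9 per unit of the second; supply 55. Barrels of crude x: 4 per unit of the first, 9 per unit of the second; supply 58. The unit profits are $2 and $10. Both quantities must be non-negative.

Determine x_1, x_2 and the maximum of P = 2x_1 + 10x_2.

Extreme points and P = 2x_1 + 10x_2:
  (0, 0) → P = 0
  (0, 55/9) → P = 550/9
  (29/2, 0) → P = 29
  (1, 6) → P = 62

x_1 = 1, x_2 = 6, maximum P = 62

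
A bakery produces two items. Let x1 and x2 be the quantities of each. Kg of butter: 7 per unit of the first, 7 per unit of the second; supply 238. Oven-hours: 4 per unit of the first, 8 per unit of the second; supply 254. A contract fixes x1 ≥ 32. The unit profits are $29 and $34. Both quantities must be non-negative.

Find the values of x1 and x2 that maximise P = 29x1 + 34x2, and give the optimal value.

x1 = 32, x2 = 2, maximum P = 996

Extreme points and P = 29x1 + 34x2:
  (34, 0) → P = 986
  (32, 0) → P = 928
  (32, 2) → P = 996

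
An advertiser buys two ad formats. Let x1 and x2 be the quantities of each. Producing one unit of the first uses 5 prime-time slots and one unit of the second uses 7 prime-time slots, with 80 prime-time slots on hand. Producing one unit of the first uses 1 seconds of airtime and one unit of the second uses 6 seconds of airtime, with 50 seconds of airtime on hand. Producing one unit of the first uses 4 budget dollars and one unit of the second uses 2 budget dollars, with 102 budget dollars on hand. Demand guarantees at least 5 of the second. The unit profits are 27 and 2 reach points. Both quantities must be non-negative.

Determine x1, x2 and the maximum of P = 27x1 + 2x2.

x1 = 9, x2 = 5, maximum P = 253

Feasible corners and P = 27x1 + 2x2:
  (0, 25/3) → P = 50/3
  (0, 5) → P = 10
  (130/23, 170/23) → P = 3850/23
  (9, 5) → P = 253

At the optimal vertex, 5x1 + 7x2 = 80 and x2 = 5.
Solving simultaneously gives x1 = 9, x2 = 5.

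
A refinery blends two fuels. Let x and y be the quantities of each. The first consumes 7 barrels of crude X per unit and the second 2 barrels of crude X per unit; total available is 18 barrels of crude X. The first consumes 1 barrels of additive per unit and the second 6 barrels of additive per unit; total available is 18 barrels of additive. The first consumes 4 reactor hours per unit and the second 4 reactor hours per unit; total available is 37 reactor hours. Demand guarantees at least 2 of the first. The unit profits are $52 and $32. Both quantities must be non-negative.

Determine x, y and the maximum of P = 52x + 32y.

x = 2, y = 2, maximum P = 168

Corner points and P = 52x + 32y:
  (18/7, 0) → P = 936/7
  (2, 0) → P = 104
  (2, 2) → P = 168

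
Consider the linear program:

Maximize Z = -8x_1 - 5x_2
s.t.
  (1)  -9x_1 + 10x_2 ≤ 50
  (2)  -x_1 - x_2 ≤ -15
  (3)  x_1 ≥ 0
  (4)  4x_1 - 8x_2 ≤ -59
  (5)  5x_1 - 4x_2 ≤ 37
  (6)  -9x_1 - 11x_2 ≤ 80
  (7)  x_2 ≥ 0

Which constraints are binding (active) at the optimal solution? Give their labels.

Extreme points and Z = -8x_1 - 5x_2:
  (95/16, 331/32) → Z = -3175/32
  (285/7, 583/14) → Z = -7475/14
  (133/6, 443/24) → Z = -2157/8

The maximum is at (95/16, 331/32). Substituting into each constraint, equality holds for (1) and (4); the remaining constraints have slack.

(1) and (4)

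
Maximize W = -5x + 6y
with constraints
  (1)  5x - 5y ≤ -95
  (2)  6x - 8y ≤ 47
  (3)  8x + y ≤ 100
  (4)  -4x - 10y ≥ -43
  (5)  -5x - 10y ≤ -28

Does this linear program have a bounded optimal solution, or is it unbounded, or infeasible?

bounded optimum

Corner points and W = -5x + 6y:
  (-21/2, 17/2) → W = 207/2
  (-54/5, 41/5) → W = 516/5
  (-15, 103/10) → W = 684/5
The feasible region has finitely many vertices and no improving ray; the maximum is 684/5 at (-15, 103/10).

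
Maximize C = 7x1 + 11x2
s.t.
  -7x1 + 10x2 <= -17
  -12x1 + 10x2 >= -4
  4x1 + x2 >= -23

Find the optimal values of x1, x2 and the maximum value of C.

Corner points and C = 7x1 + 11x2:
  (-13/5, -88/25) → C = -1423/25
  (-213/47, -229/47) → C = -4010/47
  (-113/26, -73/13) → C = -2397/26

At the optimal vertex, -7x1 + 10x2 = -17 and -12x1 + 10x2 = -4.
Solving simultaneously gives x1 = -13/5, x2 = -88/25.

x1 = -13/5, x2 = -88/25, maximum C = -1423/25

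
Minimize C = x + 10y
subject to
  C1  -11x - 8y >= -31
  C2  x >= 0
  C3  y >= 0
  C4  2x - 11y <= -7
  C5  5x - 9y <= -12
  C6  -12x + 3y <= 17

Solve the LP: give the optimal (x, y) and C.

Extreme points and C = x + 10y:
  (0, 31/8) → C = 155/4
  (183/139, 287/139) → C = 3053/139
  (0, 4/3) → C = 40/3

x = 0, y = 4/3, minimum C = 40/3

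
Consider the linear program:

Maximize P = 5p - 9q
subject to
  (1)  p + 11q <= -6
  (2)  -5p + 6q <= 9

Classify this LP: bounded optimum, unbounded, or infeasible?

From the feasible point (-135/61, -21/61), moving in the direction (-6, -5) keeps every constraint satisfied while P increases without bound.

unbounded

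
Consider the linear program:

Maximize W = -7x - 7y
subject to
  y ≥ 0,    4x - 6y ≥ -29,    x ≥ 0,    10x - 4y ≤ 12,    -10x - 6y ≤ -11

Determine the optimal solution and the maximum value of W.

x = 11/10, y = 0, maximum W = -77/10

Corner points and W = -7x - 7y:
  (6/5, 0) → W = -42/5
  (11/10, 0) → W = -77/10
  (0, 29/6) → W = -203/6
  (47/11, 169/22) → W = -1841/22
  (0, 11/6) → W = -77/6

At the optimal vertex, y = 0 and -10x - 6y = -11.
Solving simultaneously gives x = 11/10, y = 0.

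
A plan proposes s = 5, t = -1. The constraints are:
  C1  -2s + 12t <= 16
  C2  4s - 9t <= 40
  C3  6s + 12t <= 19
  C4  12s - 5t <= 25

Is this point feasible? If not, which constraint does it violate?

Constraint C4: 12s - 5t = 65, which is not ≤ 25. All other constraints are satisfied.

not feasible — violates C4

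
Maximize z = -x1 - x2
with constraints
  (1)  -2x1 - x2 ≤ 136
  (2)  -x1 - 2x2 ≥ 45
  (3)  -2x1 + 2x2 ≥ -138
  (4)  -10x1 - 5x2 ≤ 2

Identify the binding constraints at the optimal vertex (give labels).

(3) and (4)

Feasible corners and z = -x1 - x2:
  (31, -38) → z = 7
  (221/15, -448/15) → z = 227/15
  (343/15, -692/15) → z = 349/15

The maximum is at (343/15, -692/15). Substituting into each constraint, equality holds for (3) and (4); the remaining constraints have slack.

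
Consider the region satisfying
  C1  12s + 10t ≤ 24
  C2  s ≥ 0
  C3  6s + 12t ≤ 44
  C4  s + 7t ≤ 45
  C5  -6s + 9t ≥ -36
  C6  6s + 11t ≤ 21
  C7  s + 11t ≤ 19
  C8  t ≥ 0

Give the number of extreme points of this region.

Intersecting each pair of boundary lines and keeping only the points that satisfy every inequality leaves:
  (3/4, 3/2)
  (2, 0)
  (0, 19/11)
  (0, 0)
  (2/5, 93/55)

5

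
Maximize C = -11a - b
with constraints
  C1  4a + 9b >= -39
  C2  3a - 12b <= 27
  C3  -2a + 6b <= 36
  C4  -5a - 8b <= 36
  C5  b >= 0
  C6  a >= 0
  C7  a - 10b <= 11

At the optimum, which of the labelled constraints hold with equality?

C5 and C6

Feasible corners and C = -11a - b:
  (9, 0) → C = -99
  (0, 6) → C = -6
  (0, 0) → C = 0
The feasible region is unbounded (it extends along (3, 1), (4, 1)), but C strictly decreases along every unbounded feasible direction, so there is no improving ray and the maximum is attained at a vertex.

The maximum is at (0, 0). Substituting into each constraint, equality holds for C5 and C6; the remaining constraints have slack.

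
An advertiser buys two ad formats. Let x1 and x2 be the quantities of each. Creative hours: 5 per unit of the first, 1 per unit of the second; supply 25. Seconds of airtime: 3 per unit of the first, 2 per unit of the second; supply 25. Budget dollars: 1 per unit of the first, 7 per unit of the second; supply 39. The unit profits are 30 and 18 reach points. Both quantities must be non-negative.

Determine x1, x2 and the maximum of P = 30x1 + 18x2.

x1 = 4, x2 = 5, maximum P = 210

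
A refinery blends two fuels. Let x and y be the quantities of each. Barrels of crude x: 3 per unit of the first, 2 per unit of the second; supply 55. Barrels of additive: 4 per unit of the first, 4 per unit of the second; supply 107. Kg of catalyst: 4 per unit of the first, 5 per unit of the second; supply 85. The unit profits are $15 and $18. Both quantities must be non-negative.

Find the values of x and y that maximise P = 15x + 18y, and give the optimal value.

Vertices and P = 15x + 18y:
  (0, 0) → P = 0
  (0, 17) → P = 306
  (55/3, 0) → P = 275
  (15, 5) → P = 315

x = 15, y = 5, maximum P = 315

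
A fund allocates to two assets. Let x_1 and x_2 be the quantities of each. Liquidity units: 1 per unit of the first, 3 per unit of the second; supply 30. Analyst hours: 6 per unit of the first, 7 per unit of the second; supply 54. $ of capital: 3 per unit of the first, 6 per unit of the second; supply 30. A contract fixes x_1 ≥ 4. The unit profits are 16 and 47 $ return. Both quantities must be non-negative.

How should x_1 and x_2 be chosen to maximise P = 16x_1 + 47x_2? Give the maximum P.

Vertices and P = 16x_1 + 47x_2:
  (9, 0) → P = 144
  (4, 0) → P = 64
  (38/5, 6/5) → P = 178
  (4, 3) → P = 205

The optimum lies where 3x_1 + 6x_2 = 30 and x_1 = 4.
Solving simultaneously gives x_1 = 4, x_2 = 3.

x_1 = 4, x_2 = 3, maximum P = 205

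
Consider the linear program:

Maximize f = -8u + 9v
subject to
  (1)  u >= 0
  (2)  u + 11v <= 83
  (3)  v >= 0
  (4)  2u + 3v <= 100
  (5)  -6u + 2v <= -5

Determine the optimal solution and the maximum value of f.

u = 13/4, v = 29/4, maximum f = 157/4

Vertices and f = -8u + 9v:
  (851/19, 66/19) → f = -6214/19
  (13/4, 29/4) → f = 157/4
  (50, 0) → f = -400
  (5/6, 0) → f = -20/3

At the optimal vertex, u + 11v = 83 and -6u + 2v = -5.
Solving simultaneously gives u = 13/4, v = 29/4.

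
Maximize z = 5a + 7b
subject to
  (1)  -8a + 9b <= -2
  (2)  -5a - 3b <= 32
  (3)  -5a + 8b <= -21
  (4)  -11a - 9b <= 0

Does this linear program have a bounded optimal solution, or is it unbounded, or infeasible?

unbounded

From the feasible point (27/19, -33/19), moving in the direction (8, 5) keeps every constraint satisfied while z increases without bound.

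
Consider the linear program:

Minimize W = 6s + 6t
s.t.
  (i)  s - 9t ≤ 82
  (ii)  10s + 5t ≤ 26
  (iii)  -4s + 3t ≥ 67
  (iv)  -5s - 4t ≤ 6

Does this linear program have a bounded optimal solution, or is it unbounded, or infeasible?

bounded optimum

Corner points and W = 6s + 6t:
  (-257/50, 387/25) → W = 1551/25
  (-286/31, 311/31) → W = 150/31
The feasible region has finitely many vertices and no improving ray; the minimum is 150/31 at (-286/31, 311/31).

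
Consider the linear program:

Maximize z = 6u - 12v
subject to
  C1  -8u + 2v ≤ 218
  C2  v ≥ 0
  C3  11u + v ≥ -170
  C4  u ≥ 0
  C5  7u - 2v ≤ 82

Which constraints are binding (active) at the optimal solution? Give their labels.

Corner points and z = 6u - 12v:
  (0, 109) → z = -1308
  (0, 0) → z = 0
  (82/7, 0) → z = 492/7
The feasible region is unbounded (it extends along (2, 7), (1, 4)), but z strictly decreases along every unbounded feasible direction, so there is no improving ray and the maximum is attained at a vertex.

The maximum is at (82/7, 0). Substituting into each constraint, equality holds for C2 and C5; the remaining constraints have slack.

C2 and C5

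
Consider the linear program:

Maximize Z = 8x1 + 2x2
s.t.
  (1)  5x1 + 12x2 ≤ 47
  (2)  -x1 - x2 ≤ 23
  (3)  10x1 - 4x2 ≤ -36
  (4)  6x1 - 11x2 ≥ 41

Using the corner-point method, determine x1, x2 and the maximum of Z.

x1 = -280/43, x2 = -313/43, maximum Z = -2866/43

Extreme points and Z = 8x1 + 2x2:
  (-64/7, -97/7) → Z = -706/7
  (-212/17, -179/17) → Z = -2054/17
  (-280/43, -313/43) → Z = -2866/43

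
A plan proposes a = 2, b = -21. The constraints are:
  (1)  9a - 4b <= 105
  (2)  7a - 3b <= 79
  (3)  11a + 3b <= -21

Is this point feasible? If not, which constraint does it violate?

feasible

(1): 102 ≤ 105 ✓
(2): 77 ≤ 79 ✓
(3): -41 ≤ -21 ✓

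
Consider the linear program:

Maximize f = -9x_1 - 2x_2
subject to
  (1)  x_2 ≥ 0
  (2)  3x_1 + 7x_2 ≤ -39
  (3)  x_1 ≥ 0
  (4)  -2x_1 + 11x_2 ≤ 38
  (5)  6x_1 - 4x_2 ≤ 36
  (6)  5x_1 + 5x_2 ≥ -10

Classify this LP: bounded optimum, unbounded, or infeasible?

infeasible

The boundaries x_2 = 0 and x_1 = 0 meet at (0, 0), but that point violates 3x_1 + 7x_2 ≤ -39. Every candidate vertex is excluded by some other constraint, so the feasible region is empty.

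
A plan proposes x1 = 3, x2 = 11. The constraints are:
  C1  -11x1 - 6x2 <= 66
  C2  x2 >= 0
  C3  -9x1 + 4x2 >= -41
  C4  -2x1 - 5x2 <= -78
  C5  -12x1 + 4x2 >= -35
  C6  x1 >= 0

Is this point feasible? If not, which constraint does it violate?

Constraint C4: -2x1 - 5x2 = -61, which is not ≤ -78. All other constraints are satisfied.

not feasible — violates C4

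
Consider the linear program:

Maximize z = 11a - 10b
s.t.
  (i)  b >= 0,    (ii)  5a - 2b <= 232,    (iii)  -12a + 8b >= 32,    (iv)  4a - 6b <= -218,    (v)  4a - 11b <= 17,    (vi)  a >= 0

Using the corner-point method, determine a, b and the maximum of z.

a = 194/5, b = 311/5, maximum z = -976/5

Corner points and z = 11a - 10b:
  (120, 184) → z = -520
  (194/5, 311/5) → z = -976/5
  (0, 109/3) → z = -1090/3
The feasible region is unbounded (it extends along (0, 1), (2, 5)), but z strictly decreases along every unbounded feasible direction, so there is no improving ray and the maximum is attained at a vertex.

The binding constraints are -12a + 8b = 32 and 4a - 6b = -218.
Solving simultaneously gives a = 194/5, b = 311/5.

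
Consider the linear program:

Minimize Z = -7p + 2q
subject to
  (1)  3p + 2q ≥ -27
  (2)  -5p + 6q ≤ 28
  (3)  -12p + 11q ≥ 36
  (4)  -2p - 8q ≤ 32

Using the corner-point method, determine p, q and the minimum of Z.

Feasible corners and Z = -7p + 2q:
  (-109/14, -51/28) → Z = 356/7
  (-38/5, -21/10) → Z = 49
  (92/17, 156/17) → Z = -332/17
  (-320/59, -156/59) → Z = 1928/59

p = 92/17, q = 156/17, minimum Z = -332/17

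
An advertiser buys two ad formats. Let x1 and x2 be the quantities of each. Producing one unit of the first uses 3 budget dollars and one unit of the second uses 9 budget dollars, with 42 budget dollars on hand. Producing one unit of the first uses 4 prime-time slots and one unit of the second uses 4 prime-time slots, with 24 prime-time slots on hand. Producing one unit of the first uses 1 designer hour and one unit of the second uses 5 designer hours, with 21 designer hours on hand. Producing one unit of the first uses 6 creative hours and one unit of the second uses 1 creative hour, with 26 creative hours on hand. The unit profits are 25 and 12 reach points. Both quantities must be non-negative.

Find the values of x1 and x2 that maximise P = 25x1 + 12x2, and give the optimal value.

Feasible corners and P = 25x1 + 12x2:
  (0, 0) → P = 0
  (0, 21/5) → P = 252/5
  (13/3, 0) → P = 325/3
  (9/4, 15/4) → P = 405/4
  (4, 2) → P = 124

The binding constraints are 4x1 + 4x2 = 24 and 6x1 + x2 = 26.
Solving simultaneously gives x1 = 4, x2 = 2.

x1 = 4, x2 = 2, maximum P = 124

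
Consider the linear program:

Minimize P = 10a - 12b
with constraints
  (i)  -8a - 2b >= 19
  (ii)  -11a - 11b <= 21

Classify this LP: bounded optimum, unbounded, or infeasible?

unbounded

From the feasible point (-167/66, 41/66), moving in the direction (-2, 8) keeps every constraint satisfied while P decreases without bound.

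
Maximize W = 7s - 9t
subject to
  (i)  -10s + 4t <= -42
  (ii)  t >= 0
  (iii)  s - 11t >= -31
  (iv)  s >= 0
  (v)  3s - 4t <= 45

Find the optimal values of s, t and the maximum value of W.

Vertices and W = 7s - 9t:
  (21/5, 0) → W = 147/5
  (293/53, 176/53) → W = 467/53
  (15, 0) → W = 105
  (619/29, 138/29) → W = 3091/29

The binding constraints are s - 11t = -31 and 3s - 4t = 45.
Solving simultaneously gives s = 619/29, t = 138/29.

s = 619/29, t = 138/29, maximum W = 3091/29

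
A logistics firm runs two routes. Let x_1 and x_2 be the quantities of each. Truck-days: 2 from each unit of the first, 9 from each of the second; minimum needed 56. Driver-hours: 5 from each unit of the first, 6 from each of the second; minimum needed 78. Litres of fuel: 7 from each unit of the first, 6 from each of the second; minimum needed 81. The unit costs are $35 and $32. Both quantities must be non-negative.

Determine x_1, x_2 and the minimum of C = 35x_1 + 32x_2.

Feasible corners and C = 35x_1 + 32x_2:
  (0, 27/2) → C = 432
  (28, 0) → C = 980
  (122/11, 124/33) → C = 16778/33
  (3/2, 47/4) → C = 857/2
The feasible region is unbounded (it extends along (0, 1), (1, 0)), but C strictly increases along every unbounded feasible direction, so there is no improving ray and the minimum is attained at a vertex.

x_1 = 3/2, x_2 = 47/4, minimum C = 857/2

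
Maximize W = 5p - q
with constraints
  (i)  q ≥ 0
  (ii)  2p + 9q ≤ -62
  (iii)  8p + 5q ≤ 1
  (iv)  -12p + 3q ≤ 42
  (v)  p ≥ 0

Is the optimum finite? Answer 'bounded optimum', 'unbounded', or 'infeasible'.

The boundaries q = 0 and 8p + 5q = 1 meet at (1/8, 0), but that point violates 2p + 9q ≤ -62. Every candidate vertex is excluded by some other constraint, so the feasible region is empty.

infeasible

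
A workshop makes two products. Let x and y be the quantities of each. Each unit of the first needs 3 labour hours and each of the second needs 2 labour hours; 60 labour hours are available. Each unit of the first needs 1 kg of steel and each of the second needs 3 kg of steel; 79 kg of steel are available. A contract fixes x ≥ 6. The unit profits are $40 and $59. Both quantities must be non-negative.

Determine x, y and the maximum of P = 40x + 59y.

x = 6, y = 21, maximum P = 1479

Vertices and P = 40x + 59y:
  (20, 0) → P = 800
  (6, 0) → P = 240
  (6, 21) → P = 1479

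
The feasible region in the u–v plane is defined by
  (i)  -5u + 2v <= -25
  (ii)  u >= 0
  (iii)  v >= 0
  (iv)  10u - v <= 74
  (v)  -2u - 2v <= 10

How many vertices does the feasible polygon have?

Intersecting each pair of boundary lines and keeping only the points that satisfy every inequality leaves:
  (5, 0)
  (41/5, 8)
  (37/5, 0)

3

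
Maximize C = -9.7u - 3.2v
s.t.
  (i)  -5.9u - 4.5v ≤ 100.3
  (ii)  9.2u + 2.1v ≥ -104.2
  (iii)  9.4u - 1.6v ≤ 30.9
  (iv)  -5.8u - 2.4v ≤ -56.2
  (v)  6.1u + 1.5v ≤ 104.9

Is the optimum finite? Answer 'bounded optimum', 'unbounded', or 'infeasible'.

bounded optimum

Corner points and C = -9.7u - 3.2v:
  (-409/11, 1246/11) → C = -199/110
  (-12553/33, 160070/99) → C = -1469317/990
  (2051/398, 17453/1592) → C = -338571/3980
  (21419/2386, 79757/2386) → C = -4629867/23860
The feasible region has finitely many vertices and no improving ray; the maximum is -199/110 at (-409/11, 1246/11).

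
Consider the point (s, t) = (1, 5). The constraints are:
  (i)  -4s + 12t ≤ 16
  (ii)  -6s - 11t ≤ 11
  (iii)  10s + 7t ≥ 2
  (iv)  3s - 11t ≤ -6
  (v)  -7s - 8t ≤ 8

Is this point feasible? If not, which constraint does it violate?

Constraint (i): -4s + 12t = 56, which is not ≤ 16. All other constraints are satisfied.

not feasible — violates (i)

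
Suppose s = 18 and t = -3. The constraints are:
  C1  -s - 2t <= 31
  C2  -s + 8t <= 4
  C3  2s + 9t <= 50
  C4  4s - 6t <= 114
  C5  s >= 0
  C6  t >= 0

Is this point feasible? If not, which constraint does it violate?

not feasible — violates C6

Constraint C6: t = -3, which is not ≥ 0. All other constraints are satisfied.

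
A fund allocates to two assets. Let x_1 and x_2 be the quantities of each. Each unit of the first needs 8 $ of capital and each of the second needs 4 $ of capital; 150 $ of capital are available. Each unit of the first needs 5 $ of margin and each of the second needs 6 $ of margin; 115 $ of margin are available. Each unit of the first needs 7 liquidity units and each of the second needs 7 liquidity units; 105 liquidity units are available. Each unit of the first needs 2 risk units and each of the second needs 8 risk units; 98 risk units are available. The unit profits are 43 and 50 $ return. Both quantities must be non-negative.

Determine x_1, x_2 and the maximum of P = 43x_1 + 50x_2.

x_1 = 11/3, x_2 = 34/3, maximum P = 2173/3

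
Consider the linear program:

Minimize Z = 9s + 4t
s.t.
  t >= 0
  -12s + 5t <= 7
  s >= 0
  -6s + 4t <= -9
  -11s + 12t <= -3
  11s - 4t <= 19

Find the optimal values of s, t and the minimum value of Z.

Extreme points and Z = 9s + 4t:
  (3/2, 0) → Z = 27/2
  (19/11, 0) → Z = 171/11
  (2, 3/4) → Z = 21

s = 3/2, t = 0, minimum Z = 27/2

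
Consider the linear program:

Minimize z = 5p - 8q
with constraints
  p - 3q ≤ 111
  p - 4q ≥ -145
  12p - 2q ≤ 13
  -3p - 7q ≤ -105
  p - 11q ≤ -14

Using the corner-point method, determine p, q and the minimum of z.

p = -595/19, q = 540/19, minimum z = -7295/19

Corner points and z = 5p - 8q:
  (171/23, 1753/46) → z = -6157/23
  (-595/19, 540/19) → z = -7295/19
  (301/90, 407/30) → z = -8263/90

The binding constraints are p - 4q = -145 and -3p - 7q = -105.
Solving simultaneously gives p = -595/19, q = 540/19.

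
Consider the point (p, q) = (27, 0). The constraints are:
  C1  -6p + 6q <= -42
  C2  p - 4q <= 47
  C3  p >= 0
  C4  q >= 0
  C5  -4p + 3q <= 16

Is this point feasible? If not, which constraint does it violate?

feasible

C1: -162 ≤ -42 ✓
C2: 27 ≤ 47 ✓
C3: 27 ≥ 0 ✓
C4: 0 ≥ 0 ✓
C5: -108 ≤ 16 ✓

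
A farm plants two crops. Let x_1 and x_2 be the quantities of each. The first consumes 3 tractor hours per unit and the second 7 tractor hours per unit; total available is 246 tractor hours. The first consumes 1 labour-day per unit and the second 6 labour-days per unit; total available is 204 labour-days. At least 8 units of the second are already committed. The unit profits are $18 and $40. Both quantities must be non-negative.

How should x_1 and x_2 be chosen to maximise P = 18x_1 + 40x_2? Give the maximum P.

x_1 = 190/3, x_2 = 8, maximum P = 1460

Extreme points and P = 18x_1 + 40x_2:
  (0, 34) → P = 1360
  (0, 8) → P = 320
  (48/11, 366/11) → P = 15504/11
  (190/3, 8) → P = 1460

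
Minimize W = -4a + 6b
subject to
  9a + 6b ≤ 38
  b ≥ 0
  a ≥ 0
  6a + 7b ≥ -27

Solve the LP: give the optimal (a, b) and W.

Extreme points and W = -4a + 6b:
  (38/9, 0) → W = -152/9
  (0, 19/3) → W = 38
  (0, 0) → W = 0

The binding constraints are 9a + 6b = 38 and b = 0.
Solving simultaneously gives a = 38/9, b = 0.

a = 38/9, b = 0, minimum W = -152/9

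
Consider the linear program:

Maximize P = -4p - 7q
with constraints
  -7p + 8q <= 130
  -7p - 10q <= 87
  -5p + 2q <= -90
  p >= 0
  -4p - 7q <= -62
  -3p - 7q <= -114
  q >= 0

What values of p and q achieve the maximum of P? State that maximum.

p = 858/41, q = 300/41, maximum P = -5532/41

The feasible region is unbounded (it extends along (8, 7), (1, 0)), but P strictly decreases along every unbounded feasible direction, so there is no improving ray and the maximum is attained at a vertex.

The binding constraints are -5p + 2q = -90 and -3p - 7q = -114.
Solving simultaneously gives p = 858/41, q = 300/41.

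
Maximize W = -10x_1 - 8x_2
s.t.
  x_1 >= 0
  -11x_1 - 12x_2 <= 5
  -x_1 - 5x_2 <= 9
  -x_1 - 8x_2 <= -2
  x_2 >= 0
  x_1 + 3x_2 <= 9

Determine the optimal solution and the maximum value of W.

x_1 = 0, x_2 = 1/4, maximum W = -2

Vertices and W = -10x_1 - 8x_2:
  (0, 1/4) → W = -2
  (0, 3) → W = -24
  (2, 0) → W = -20
  (9, 0) → W = -90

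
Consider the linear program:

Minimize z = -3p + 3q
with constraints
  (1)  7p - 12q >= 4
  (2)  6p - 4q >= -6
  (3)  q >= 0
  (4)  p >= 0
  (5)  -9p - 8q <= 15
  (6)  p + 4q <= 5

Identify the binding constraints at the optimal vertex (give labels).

(3) and (6)

Extreme points and z = -3p + 3q:
  (4/7, 0) → z = -12/7
  (19/10, 31/40) → z = -27/8
  (5, 0) → z = -15

The minimum is at (5, 0). Substituting into each constraint, equality holds for (3) and (6); the remaining constraints have slack.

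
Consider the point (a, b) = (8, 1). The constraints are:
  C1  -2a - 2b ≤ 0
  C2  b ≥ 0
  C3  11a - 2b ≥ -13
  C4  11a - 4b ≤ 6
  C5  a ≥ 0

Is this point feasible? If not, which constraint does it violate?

Constraint C4: 11a - 4b = 84, which is not ≤ 6. All other constraints are satisfied.

not feasible — violates C4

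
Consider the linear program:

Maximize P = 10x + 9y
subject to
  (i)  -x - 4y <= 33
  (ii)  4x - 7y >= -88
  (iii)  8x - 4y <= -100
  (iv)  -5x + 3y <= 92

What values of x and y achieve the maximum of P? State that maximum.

Feasible corners and P = 10x + 9y:
  (-133/9, -41/9) → P = -1699/9
  (-467/23, -73/23) → P = -5327/23
  (-87/10, 38/5) → P = -93/5
  (-380/23, 72/23) → P = -3152/23

The binding constraints are 4x - 7y = -88 and 8x - 4y = -100.
Solving simultaneously gives x = -87/10, y = 38/5.

x = -87/10, y = 38/5, maximum P = -93/5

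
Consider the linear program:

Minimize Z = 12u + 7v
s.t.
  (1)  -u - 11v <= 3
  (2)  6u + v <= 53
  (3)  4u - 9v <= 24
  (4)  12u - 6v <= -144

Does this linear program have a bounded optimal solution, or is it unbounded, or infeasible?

From the feasible point (-267/23, 18/23), moving in the direction (-11, 1) keeps every constraint satisfied while Z decreases without bound.

unbounded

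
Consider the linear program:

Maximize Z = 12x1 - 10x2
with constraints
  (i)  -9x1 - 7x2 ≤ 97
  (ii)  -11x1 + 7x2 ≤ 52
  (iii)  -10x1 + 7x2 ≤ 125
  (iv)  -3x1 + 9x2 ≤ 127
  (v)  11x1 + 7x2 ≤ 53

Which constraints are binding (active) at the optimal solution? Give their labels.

(i) and (v)

Feasible corners and Z = 12x1 - 10x2:
  (-149/20, -599/140) → Z = -3263/70
  (75, -772/7) → Z = 14020/7
  (1/22, 15/2) → Z = -819/11

The maximum is at (75, -772/7). Substituting into each constraint, equality holds for (i) and (v); the remaining constraints have slack.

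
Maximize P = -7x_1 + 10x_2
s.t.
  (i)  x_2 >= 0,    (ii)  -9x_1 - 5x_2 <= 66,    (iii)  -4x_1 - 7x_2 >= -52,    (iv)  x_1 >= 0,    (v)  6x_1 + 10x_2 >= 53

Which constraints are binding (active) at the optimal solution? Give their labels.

Feasible corners and P = -7x_1 + 10x_2:
  (13, 0) → P = -91
  (53/6, 0) → P = -371/6
  (0, 52/7) → P = 520/7
  (0, 53/10) → P = 53

The maximum is at (0, 52/7). Substituting into each constraint, equality holds for (iii) and (iv); the remaining constraints have slack.

(iii) and (iv)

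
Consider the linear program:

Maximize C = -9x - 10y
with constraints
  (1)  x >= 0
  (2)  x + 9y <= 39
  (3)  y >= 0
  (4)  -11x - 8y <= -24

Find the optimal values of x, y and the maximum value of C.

x = 24/11, y = 0, maximum C = -216/11

Extreme points and C = -9x - 10y:
  (0, 13/3) → C = -130/3
  (0, 3) → C = -30
  (39, 0) → C = -351
  (24/11, 0) → C = -216/11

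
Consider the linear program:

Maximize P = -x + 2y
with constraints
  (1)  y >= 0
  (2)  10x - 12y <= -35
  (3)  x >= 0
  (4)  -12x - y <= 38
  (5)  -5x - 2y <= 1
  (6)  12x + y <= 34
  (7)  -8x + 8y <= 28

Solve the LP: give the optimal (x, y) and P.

x = 61/26, y = 76/13, maximum P = 243/26

Vertices and P = -x + 2y:
  (0, 35/12) → P = 35/6
  (373/154, 380/77) → P = 1147/154
  (0, 7/2) → P = 7
  (61/26, 76/13) → P = 243/26

The optimum lies where 12x + y = 34 and -8x + 8y = 28.
Solving simultaneously gives x = 61/26, y = 76/13.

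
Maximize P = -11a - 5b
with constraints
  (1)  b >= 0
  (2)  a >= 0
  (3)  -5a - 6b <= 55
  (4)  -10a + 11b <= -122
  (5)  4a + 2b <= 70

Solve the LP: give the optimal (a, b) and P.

a = 61/5, b = 0, maximum P = -671/5

Feasible corners and P = -11a - 5b:
  (61/5, 0) → P = -671/5
  (35/2, 0) → P = -385/2
  (507/32, 53/16) → P = -6107/32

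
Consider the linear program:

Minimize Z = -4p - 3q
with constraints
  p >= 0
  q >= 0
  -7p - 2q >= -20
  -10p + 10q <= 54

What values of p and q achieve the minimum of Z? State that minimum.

At the optimal vertex, -7p - 2q = -20 and -10p + 10q = 54.
Solving simultaneously gives p = 46/45, q = 289/45.

p = 46/45, q = 289/45, minimum Z = -1051/45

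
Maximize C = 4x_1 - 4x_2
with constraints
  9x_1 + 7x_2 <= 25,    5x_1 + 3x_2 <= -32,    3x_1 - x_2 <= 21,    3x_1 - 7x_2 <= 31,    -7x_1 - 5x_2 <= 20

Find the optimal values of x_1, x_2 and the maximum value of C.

The optimum lies where 5x_1 + 3x_2 = -32 and -7x_1 - 5x_2 = 20.
Solving simultaneously gives x_1 = -25, x_2 = 31.

x_1 = -25, x_2 = 31, maximum C = -224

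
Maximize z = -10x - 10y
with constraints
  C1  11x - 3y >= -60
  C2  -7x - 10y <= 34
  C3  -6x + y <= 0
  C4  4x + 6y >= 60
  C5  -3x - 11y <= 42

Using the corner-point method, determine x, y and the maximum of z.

Corner points and z = -10x - 10y:
  (60/7, 360/7) → z = -600
  (3/2, 9) → z = -105
  (456/13, -174/13) → z = -2820/13
The feasible region is unbounded (it extends along (11, -3), (3, 11)), but z strictly decreases along every unbounded feasible direction, so there is no improving ray and the maximum is attained at a vertex.

The binding constraints are -6x + y = 0 and 4x + 6y = 60.
Solving simultaneously gives x = 3/2, y = 9.

x = 3/2, y = 9, maximum z = -105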